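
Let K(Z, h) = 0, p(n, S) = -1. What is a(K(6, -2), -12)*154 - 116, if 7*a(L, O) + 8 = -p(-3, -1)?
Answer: -270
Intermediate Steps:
a(L, O) = -1 (a(L, O) = -8/7 + (-1*(-1))/7 = -8/7 + (⅐)*1 = -8/7 + ⅐ = -1)
a(K(6, -2), -12)*154 - 116 = -1*154 - 116 = -154 - 116 = -270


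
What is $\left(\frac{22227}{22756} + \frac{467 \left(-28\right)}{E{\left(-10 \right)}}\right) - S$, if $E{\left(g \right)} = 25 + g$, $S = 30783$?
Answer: $- \frac{10804693271}{341340} \approx -31654.0$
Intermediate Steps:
$\left(\frac{22227}{22756} + \frac{467 \left(-28\right)}{E{\left(-10 \right)}}\right) - S = \left(\frac{22227}{22756} + \frac{467 \left(-28\right)}{25 - 10}\right) - 30783 = \left(22227 \cdot \frac{1}{22756} - \frac{13076}{15}\right) - 30783 = \left(\frac{22227}{22756} - \frac{13076}{15}\right) - 30783 = - \frac{297224051}{341340} - 30783 = - \frac{10804693271}{341340}$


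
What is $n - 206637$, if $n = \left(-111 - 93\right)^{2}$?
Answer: $-165021$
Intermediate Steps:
$n = 41616$ ($n = \left(-204\right)^{2} = 41616$)
$n - 206637 = 41616 - 206637 = -165021$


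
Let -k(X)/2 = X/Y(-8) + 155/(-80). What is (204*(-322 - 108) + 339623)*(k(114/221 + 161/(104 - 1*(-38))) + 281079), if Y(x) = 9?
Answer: 79992685871313635/1129752 ≈ 7.0805e+10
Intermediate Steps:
k(X) = 31/8 - 2*X/9 (k(X) = -2*(X/9 + 155/(-80)) = -2*(X*(⅑) + 155*(-1/80)) = -2*(X/9 - 31/16) = -2*(-31/16 + X/9) = 31/8 - 2*X/9)
(204*(-322 - 108) + 339623)*(k(114/221 + 161/(104 - 1*(-38))) + 281079) = (204*(-322 - 108) + 339623)*((31/8 - 2*(114/221 + 161/(104 - 1*(-38)))/9) + 281079) = (204*(-430) + 339623)*((31/8 - 2*(114*(1/221) + 161/(104 + 38))/9) + 281079) = (-87720 + 339623)*((31/8 - 2*(114/221 + 161/142)/9) + 281079) = 251903*((31/8 - 2*(114/221 + 161*(1/142))/9) + 281079) = 251903*((31/8 - 2*(114/221 + 161/142)/9) + 281079) = 251903*((31/8 - 2/9*51769/31382) + 281079) = 251903*((31/8 - 51769/141219) + 281079) = 251903*(3963637/1129752 + 281079) = 251903*(317553526045/1129752) = 79992685871313635/1129752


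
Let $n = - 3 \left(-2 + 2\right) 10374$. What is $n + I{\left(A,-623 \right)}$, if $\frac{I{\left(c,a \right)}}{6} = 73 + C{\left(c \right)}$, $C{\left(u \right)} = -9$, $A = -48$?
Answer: $384$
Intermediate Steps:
$I{\left(c,a \right)} = 384$ ($I{\left(c,a \right)} = 6 \left(73 - 9\right) = 6 \cdot 64 = 384$)
$n = 0$ ($n = \left(-3\right) 0 \cdot 10374 = 0 \cdot 10374 = 0$)
$n + I{\left(A,-623 \right)} = 0 + 384 = 384$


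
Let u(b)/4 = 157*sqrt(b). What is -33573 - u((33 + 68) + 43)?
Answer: -41109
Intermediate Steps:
u(b) = 628*sqrt(b) (u(b) = 4*(157*sqrt(b)) = 628*sqrt(b))
-33573 - u((33 + 68) + 43) = -33573 - 628*sqrt((33 + 68) + 43) = -33573 - 628*sqrt(101 + 43) = -33573 - 628*sqrt(144) = -33573 - 628*12 = -33573 - 1*7536 = -33573 - 7536 = -41109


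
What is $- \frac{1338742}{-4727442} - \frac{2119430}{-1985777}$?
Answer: $\frac{6338962735297}{4693822796217} \approx 1.3505$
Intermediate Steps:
$- \frac{1338742}{-4727442} - \frac{2119430}{-1985777} = \left(-1338742\right) \left(- \frac{1}{4727442}\right) - - \frac{2119430}{1985777} = \frac{669371}{2363721} + \frac{2119430}{1985777} = \frac{6338962735297}{4693822796217}$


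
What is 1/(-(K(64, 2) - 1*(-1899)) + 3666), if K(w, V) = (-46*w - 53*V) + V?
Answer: 1/4815 ≈ 0.00020768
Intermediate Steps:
K(w, V) = -52*V - 46*w (K(w, V) = (-53*V - 46*w) + V = -52*V - 46*w)
1/(-(K(64, 2) - 1*(-1899)) + 3666) = 1/(-((-52*2 - 46*64) - 1*(-1899)) + 3666) = 1/(-((-104 - 2944) + 1899) + 3666) = 1/(-(-3048 + 1899) + 3666) = 1/(-1*(-1149) + 3666) = 1/(1149 + 3666) = 1/4815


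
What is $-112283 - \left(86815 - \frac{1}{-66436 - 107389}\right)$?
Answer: $- \frac{34608209851}{173825} \approx -1.991 \cdot 10^{5}$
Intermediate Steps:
$-112283 - \left(86815 - \frac{1}{-66436 - 107389}\right) = -112283 - \left(86815 - \frac{1}{-173825}\right) = -112283 - \frac{15090617376}{173825} = - \frac{34608209851}{173825}$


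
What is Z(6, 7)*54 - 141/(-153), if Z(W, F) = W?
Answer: 16571/51 ≈ 324.92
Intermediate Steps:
Z(6, 7)*54 - 141/(-153) = 6*54 - 141/(-153) = 324 - 141*(-1/153) = 324 + 47/51 = 16571/51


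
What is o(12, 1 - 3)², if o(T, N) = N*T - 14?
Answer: 1444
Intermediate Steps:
o(T, N) = -14 + N*T
o(12, 1 - 3)² = (-14 + (1 - 3)*12)² = (-14 - 2*12)² = (-14 - 24)² = (-38)² = 1444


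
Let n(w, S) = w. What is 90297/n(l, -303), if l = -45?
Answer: -10033/5 ≈ -2006.6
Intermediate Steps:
90297/n(l, -303) = 90297/(-45) = 90297*(-1/45) = -10033/5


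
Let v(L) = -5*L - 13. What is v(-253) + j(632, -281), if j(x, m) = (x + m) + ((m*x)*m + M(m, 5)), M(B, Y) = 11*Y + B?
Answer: 49904729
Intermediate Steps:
v(L) = -13 - 5*L
M(B, Y) = B + 11*Y
j(x, m) = 55 + x + 2*m + x*m² (j(x, m) = (x + m) + ((m*x)*m + (m + 11*5)) = (m + x) + (x*m² + (m + 55)) = (m + x) + (x*m² + (55 + m)) = (m + x) + (55 + m + x*m²) = 55 + x + 2*m + x*m²)
v(-253) + j(632, -281) = (-13 - 5*(-253)) + (55 + 632 + 2*(-281) + 632*(-281)²) = (-13 + 1265) + (55 + 632 - 562 + 632*78961) = 1252 + (55 + 632 - 562 + 49903352) = 1252 + 49903477 = 49904729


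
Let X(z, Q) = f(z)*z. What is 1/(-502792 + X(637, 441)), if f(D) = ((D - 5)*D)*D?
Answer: 1/163355604304 ≈ 6.1216e-12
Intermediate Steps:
f(D) = D²*(-5 + D) (f(D) = ((-5 + D)*D)*D = (D*(-5 + D))*D = D²*(-5 + D))
X(z, Q) = z³*(-5 + z) (X(z, Q) = (z²*(-5 + z))*z = z³*(-5 + z))
1/(-502792 + X(637, 441)) = 1/(-502792 + 637³*(-5 + 637)) = 1/(-502792 + 258474853*632) = 1/(-502792 + 163356107096) = 1/163355604304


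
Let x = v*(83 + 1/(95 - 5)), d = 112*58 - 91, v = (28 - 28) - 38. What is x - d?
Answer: -430174/45 ≈ -9559.4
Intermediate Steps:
v = -38 (v = 0 - 38 = -38)
d = 6405 (d = 6496 - 91 = 6405)
x = -141949/45 (x = -38*(83 + 1/(95 - 5)) = -38*(83 + 1/90) = -38*7471/90 = -141949/45 ≈ -3154.4)
x - d = -141949/45 - 1*6405 = -141949/45 - 6405 = -430174/45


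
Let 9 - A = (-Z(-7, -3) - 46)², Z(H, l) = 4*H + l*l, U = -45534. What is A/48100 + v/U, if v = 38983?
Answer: -95393339/109509270 ≈ -0.87110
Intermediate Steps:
Z(H, l) = l² + 4*H (Z(H, l) = 4*H + l² = l² + 4*H)
A = -720 (A = 9 - (-((-3)² + 4*(-7)) - 46)² = 9 - (-(9 - 28) - 46)² = 9 - (-1*(-19) - 46)² = 9 - (19 - 46)² = 9 - 1*(-27)² = 9 - 1*729 = 9 - 729 = -720)
A/48100 + v/U = -720/48100 + 38983/(-45534) = -720*1/48100 + 38983*(-1/45534) = -36/2405 - 38983/45534 = -95393339/109509270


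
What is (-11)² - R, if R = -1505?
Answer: 1626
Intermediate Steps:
(-11)² - R = (-11)² - 1*(-1505) = 121 + 1505 = 1626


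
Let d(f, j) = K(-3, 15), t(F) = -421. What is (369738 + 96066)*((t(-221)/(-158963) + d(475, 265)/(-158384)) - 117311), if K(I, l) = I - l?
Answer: -9051190583560865253/165639446 ≈ -5.4644e+10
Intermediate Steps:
d(f, j) = -18 (d(f, j) = -3 - 1*15 = -3 - 15 = -18)
(369738 + 96066)*((t(-221)/(-158963) + d(475, 265)/(-158384)) - 117311) = (369738 + 96066)*((-421/(-158963) - 18/(-158384)) - 117311) = 465804*((-421*(-1/158963) - 18*(-1/158384)) - 117311) = 465804*((421/158963 + 9/79192) - 117311) = 465804*(34770499/12588597896 - 117311) = 465804*(-1476780973007157/12588597896) = -9051190583560865253/165639446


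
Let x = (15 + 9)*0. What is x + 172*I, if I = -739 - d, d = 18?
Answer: -130204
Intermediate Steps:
x = 0 (x = 24*0 = 0)
I = -757 (I = -739 - 1*18 = -739 - 18 = -757)
x + 172*I = 0 + 172*(-757) = 0 - 130204 = -130204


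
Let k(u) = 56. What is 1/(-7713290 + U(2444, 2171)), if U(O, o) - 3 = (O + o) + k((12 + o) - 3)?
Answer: -1/7708616 ≈ -1.2972e-7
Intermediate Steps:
U(O, o) = 59 + O + o (U(O, o) = 3 + ((O + o) + 56) = 3 + (56 + O + o) = 59 + O + o)
1/(-7713290 + U(2444, 2171)) = 1/(-7713290 + (59 + 2444 + 2171)) = 1/(-7713290 + 4674) = 1/(-7708616) = -1/7708616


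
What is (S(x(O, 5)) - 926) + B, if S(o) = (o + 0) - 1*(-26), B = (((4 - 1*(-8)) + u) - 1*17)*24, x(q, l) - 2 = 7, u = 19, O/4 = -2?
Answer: -555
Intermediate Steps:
O = -8 (O = 4*(-2) = -8)
x(q, l) = 9 (x(q, l) = 2 + 7 = 9)
B = 336 (B = (((4 - 1*(-8)) + 19) - 1*17)*24 = (((4 + 8) + 19) - 17)*24 = ((12 + 19) - 17)*24 = (31 - 17)*24 = 14*24 = 336)
S(o) = 26 + o (S(o) = o + 26 = 26 + o)
(S(x(O, 5)) - 926) + B = ((26 + 9) - 926) + 336 = (35 - 926) + 336 = -891 + 336 = -555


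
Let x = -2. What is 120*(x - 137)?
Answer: -16680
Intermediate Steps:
120*(x - 137) = 120*(-2 - 137) = 120*(-139) = -16680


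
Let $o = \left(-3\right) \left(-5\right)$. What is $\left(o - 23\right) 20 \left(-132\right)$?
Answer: $21120$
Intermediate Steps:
$o = 15$
$\left(o - 23\right) 20 \left(-132\right) = \left(15 - 23\right) 20 \left(-132\right) = \left(-8\right) 20 \left(-132\right) = \left(-160\right) \left(-132\right) = 21120$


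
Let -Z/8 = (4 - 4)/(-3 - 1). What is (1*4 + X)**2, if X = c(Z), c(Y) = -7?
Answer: 9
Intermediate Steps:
Z = 0 (Z = -8*(4 - 4)/(-3 - 1) = -0/(-4) = -0*(-1)/4 = -8*0 = 0)
X = -7
(1*4 + X)**2 = (1*4 - 7)**2 = (4 - 7)**2 = (-3)**2 = 9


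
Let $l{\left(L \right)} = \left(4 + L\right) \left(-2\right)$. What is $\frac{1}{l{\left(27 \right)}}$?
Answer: $- \frac{1}{62} \approx -0.016129$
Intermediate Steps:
$l{\left(L \right)} = -8 - 2 L$
$\frac{1}{l{\left(27 \right)}} = \frac{1}{-8 - 54} = \frac{1}{-62} = - \frac{1}{62}$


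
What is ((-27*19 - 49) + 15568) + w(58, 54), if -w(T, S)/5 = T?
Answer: 14716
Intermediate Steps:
w(T, S) = -5*T
((-27*19 - 49) + 15568) + w(58, 54) = ((-27*19 - 49) + 15568) - 5*58 = ((-513 - 49) + 15568) - 290 = (-562 + 15568) - 290 = 15006 - 290 = 14716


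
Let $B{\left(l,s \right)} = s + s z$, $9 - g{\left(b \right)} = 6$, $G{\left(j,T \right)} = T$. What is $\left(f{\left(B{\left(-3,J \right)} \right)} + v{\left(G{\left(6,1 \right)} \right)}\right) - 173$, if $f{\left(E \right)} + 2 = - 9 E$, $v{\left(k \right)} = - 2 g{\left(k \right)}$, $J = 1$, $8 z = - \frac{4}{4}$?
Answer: $- \frac{1511}{8} \approx -188.88$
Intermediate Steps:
$g{\left(b \right)} = 3$ ($g{\left(b \right)} = 9 - 6 = 3$)
$z = - \frac{1}{8}$ ($z = \frac{\left(-4\right) \frac{1}{4}}{8} = \frac{1}{8} \left(-1\right) = - \frac{1}{8} \approx -0.125$)
$B{\left(l,s \right)} = \frac{7 s}{8}$ ($B{\left(l,s \right)} = s + s \left(- \frac{1}{8}\right) = s - \frac{s}{8} = \frac{7 s}{8}$)
$v{\left(k \right)} = -6$ ($v{\left(k \right)} = \left(-2\right) 3 = -6$)
$f{\left(E \right)} = -2 - 9 E$
$\left(f{\left(B{\left(-3,J \right)} \right)} + v{\left(G{\left(6,1 \right)} \right)}\right) - 173 = \left(\left(-2 - 9 \cdot \frac{7}{8} \cdot 1\right) - 6\right) - 173 = \left(\left(-2 - \frac{63}{8}\right) - 6\right) - 173 = \left(- \frac{79}{8} - 6\right) - 173 = - \frac{127}{8} - 173 = - \frac{1511}{8}$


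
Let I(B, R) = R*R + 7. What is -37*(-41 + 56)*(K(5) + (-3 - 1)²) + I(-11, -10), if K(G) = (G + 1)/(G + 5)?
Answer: -9106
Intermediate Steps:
K(G) = (1 + G)/(5 + G)
I(B, R) = 7 + R² (I(B, R) = R² + 7 = 7 + R²)
-37*(-41 + 56)*(K(5) + (-3 - 1)²) + I(-11, -10) = -37*(-41 + 56)*((1 + 5)/(5 + 5) + (-3 - 1)²) + (7 + (-10)²) = -555*(6/10 + (-4)²) + (7 + 100) = -555*((⅒)*6 + 16) + 107 = -555*(⅗ + 16) + 107 = -555*83/5 + 107 = -37*249 + 107 = -9213 + 107 = -9106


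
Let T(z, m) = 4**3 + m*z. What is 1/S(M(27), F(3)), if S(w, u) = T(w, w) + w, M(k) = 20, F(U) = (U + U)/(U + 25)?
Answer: 1/484 ≈ 0.0020661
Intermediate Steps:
T(z, m) = 64 + m*z
F(U) = 2*U/(25 + U) (F(U) = (2*U)/(25 + U) = 2*U/(25 + U))
S(w, u) = 64 + w + w**2 (S(w, u) = (64 + w*w) + w = (64 + w**2) + w = 64 + w + w**2)
1/S(M(27), F(3)) = 1/(64 + 20 + 20**2) = 1/(64 + 20 + 400) = 1/484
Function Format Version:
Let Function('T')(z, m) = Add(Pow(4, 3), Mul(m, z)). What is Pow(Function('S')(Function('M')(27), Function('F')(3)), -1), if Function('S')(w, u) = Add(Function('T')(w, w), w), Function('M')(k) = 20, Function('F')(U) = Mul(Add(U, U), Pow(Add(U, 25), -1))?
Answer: Rational(1, 484) ≈ 0.0020661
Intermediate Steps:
Function('T')(z, m) = Add(64, Mul(m, z))
Function('F')(U) = Mul(2, U, Pow(Add(25, U), -1)) (Function('F')(U) = Mul(Mul(2, U), Pow(Add(25, U), -1)) = Mul(2, U, Pow(Add(25, U), -1)))
Function('S')(w, u) = Add(64, w, Pow(w, 2)) (Function('S')(w, u) = Add(Add(64, Mul(w, w)), w) = Add(Add(64, Pow(w, 2)), w) = Add(64, w, Pow(w, 2)))
Pow(Function('S')(Function('M')(27), Function('F')(3)), -1) = Pow(Add(64, 20, Pow(20, 2)), -1) = Pow(Add(64, 20, 400), -1) = Pow(484, -1) = Rational(1, 484)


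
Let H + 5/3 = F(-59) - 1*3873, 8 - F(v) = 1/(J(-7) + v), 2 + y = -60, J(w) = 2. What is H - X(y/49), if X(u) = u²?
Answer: -529397107/136857 ≈ -3868.3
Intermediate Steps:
y = -62 (y = -2 - 60 = -62)
F(v) = 8 - 1/(2 + v)
H = -220399/57 (H = -5/3 + ((15 + 8*(-59))/(2 - 59) - 1*3873) = -5/3 + ((15 - 472)/(-57) - 3873) = -5/3 + (-1/57*(-457) - 3873) = -5/3 + (457/57 - 3873) = -5/3 - 220304/57 = -220399/57 ≈ -3866.6)
H - X(y/49) = -220399/57 - (-62/49)² = -220399/57 - 1*3844/2401 = -220399/57 - 3844/2401 = -529397107/136857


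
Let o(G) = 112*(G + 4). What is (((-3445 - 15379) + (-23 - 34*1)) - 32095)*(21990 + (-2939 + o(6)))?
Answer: -1028236896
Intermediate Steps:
o(G) = 448 + 112*G (o(G) = 112*(4 + G) = 448 + 112*G)
(((-3445 - 15379) + (-23 - 34*1)) - 32095)*(21990 + (-2939 + o(6))) = (((-3445 - 15379) + (-23 - 34*1)) - 32095)*(21990 + (-2939 + (448 + 112*6))) = ((-18824 + (-23 - 34)) - 32095)*(21990 + (-2939 + (448 + 672))) = ((-18824 - 57) - 32095)*(21990 + (-2939 + 1120)) = (-18881 - 32095)*(21990 - 1819) = -50976*20171 = -1028236896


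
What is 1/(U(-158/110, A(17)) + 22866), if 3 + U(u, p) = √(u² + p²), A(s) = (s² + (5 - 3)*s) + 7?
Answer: 69160575/1580888797484 - 55*√329428741/1580888797484 ≈ 4.3116e-5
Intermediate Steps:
A(s) = 7 + s² + 2*s (A(s) = (s² + 2*s) + 7 = 7 + s² + 2*s)
U(u, p) = -3 + √(p² + u²) (U(u, p) = -3 + √(u² + p²) = -3 + √(p² + u²))
1/(U(-158/110, A(17)) + 22866) = 1/((-3 + √((7 + 17² + 2*17)² + (-158/110)²)) + 22866) = 1/((-3 + √((7 + 289 + 34)² + (-158*1/110)²)) + 22866) = 1/((-3 + √(330² + (-79/55)²)) + 22866) = 1/((-3 + √(108900 + 6241/3025)) + 22866) = 1/((-3 + √(329428741/3025)) + 22866) = 1/((-3 + √329428741/55) + 22866) = 1/(22863 + √329428741/55)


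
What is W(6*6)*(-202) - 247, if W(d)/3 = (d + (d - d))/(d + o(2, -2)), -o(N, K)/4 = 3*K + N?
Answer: -8665/13 ≈ -666.54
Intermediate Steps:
o(N, K) = -12*K - 4*N (o(N, K) = -4*(3*K + N) = -4*(N + 3*K) = -12*K - 4*N)
W(d) = 3*d/(16 + d) (W(d) = 3*((d + (d - d))/(d + (-12*(-2) - 4*2))) = 3*((d + 0)/(d + (24 - 8))) = 3*(d/(d + 16)) = 3*(d/(16 + d)) = 3*d/(16 + d))
W(6*6)*(-202) - 247 = (3*(6*6)/(16 + 6*6))*(-202) - 247 = (3*36/(16 + 36))*(-202) - 247 = (3*36/52)*(-202) - 247 = (3*36*(1/52))*(-202) - 247 = (27/13)*(-202) - 247 = -5454/13 - 247 = -8665/13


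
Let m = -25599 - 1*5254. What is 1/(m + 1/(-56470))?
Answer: -56470/1742268911 ≈ -3.2412e-5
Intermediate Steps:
m = -30853 (m = -25599 - 5254 = -30853)
1/(m + 1/(-56470)) = 1/(-30853 + 1/(-56470)) = 1/(-30853 - 1/56470) = 1/(-1742268911/56470) = -56470/1742268911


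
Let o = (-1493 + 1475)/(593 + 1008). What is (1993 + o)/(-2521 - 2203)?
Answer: -3190775/7563124 ≈ -0.42189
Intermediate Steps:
o = -18/1601 ≈ -0.011243
(1993 + o)/(-2521 - 2203) = (1993 - 18/1601)/(-2521 - 2203) = (3190775/1601)/(-4724) = (3190775/1601)*(-1/4724) = -3190775/7563124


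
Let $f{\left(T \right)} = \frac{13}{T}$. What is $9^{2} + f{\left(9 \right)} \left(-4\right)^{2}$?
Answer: $\frac{937}{9} \approx 104.11$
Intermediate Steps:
$9^{2} + f{\left(9 \right)} \left(-4\right)^{2} = 9^{2} + \frac{13}{9} \left(-4\right)^{2} = 81 + 13 \cdot \frac{1}{9} \cdot 16 = 81 + \frac{13}{9} \cdot 16 = 81 + \frac{208}{9} = \frac{937}{9}$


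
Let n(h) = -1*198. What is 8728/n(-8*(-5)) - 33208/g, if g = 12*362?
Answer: -926867/17919 ≈ -51.725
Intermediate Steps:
g = 4344
n(h) = -198
8728/n(-8*(-5)) - 33208/g = 8728/(-198) - 33208/4344 = 8728*(-1/198) - 33208*1/4344 = -4364/99 - 4151/543 = -926867/17919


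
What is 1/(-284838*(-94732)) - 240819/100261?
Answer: -6498084920667443/2705369975961576 ≈ -2.4019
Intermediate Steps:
1/(-284838*(-94732)) - 240819/100261 = -1/284838*(-1/94732) - 240819*1/100261 = 1/26983273416 - 240819/100261 = -6498084920667443/2705369975961576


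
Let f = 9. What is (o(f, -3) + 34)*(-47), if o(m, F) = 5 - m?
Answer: -1410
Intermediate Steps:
(o(f, -3) + 34)*(-47) = ((5 - 1*9) + 34)*(-47) = ((5 - 9) + 34)*(-47) = (-4 + 34)*(-47) = 30*(-47) = -1410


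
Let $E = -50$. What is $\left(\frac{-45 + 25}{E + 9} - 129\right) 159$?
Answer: $- \frac{837771}{41} \approx -20433.0$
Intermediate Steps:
$\left(\frac{-45 + 25}{E + 9} - 129\right) 159 = \left(\frac{-45 + 25}{-50 + 9} - 129\right) 159 = \left(- \frac{20}{-41} - 129\right) 159 = \left(\left(-20\right) \left(- \frac{1}{41}\right) - 129\right) 159 = \left(\frac{20}{41} - 129\right) 159 = \left(- \frac{5269}{41}\right) 159 = - \frac{837771}{41}$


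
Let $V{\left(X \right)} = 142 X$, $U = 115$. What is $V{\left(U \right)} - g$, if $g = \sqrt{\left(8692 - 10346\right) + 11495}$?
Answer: $16330 - \sqrt{9841} \approx 16231.0$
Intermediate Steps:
$g = \sqrt{9841}$ ($g = \sqrt{-1654 + 11495} = \sqrt{9841} \approx 99.202$)
$V{\left(U \right)} - g = 142 \cdot 115 - \sqrt{9841} = 16330 - \sqrt{9841}$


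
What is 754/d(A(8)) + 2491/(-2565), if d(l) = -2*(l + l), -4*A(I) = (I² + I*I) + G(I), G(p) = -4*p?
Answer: 282479/41040 ≈ 6.8830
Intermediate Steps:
A(I) = I - I²/2 (A(I) = -((I² + I*I) - 4*I)/4 = -((I² + I²) - 4*I)/4 = -(2*I² - 4*I)/4 = -(-4*I + 2*I²)/4 = I - I²/2)
d(l) = -4*l
754/d(A(8)) + 2491/(-2565) = 754/((-2*8*(2 - 1*8))) + 2491/(-2565) = 754/((-2*8*(2 - 8))) + 2491*(-1/2565) = 754/((-2*8*(-6))) - 2491/2565 = 754/((-4*(-24))) - 2491/2565 = 754/96 - 2491/2565 = 754*(1/96) - 2491/2565 = 377/48 - 2491/2565 = 282479/41040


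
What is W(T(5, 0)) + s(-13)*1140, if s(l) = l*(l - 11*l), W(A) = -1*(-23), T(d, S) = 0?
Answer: -1926577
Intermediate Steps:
W(A) = 23
s(l) = -10*l² (s(l) = l*(-10*l) = -10*l²)
W(T(5, 0)) + s(-13)*1140 = 23 - 10*(-13)²*1140 = 23 - 10*169*1140 = 23 - 1690*1140 = 23 - 1926600 = -1926577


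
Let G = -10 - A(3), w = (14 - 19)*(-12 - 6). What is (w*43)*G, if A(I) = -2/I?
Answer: -36120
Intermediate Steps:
w = 90 (w = -5*(-18) = 90)
G = -28/3 (G = -10 - (-2)/3 = -10 - 1*(-2/3) = -10 + 2/3 = -28/3 ≈ -9.3333)
(w*43)*G = (90*43)*(-28/3) = 3870*(-28/3) = -36120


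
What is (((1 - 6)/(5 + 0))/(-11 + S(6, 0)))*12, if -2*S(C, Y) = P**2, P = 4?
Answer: 12/19 ≈ 0.63158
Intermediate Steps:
S(C, Y) = -8 (S(C, Y) = -1/2*4**2 = -1/2*16 = -8)
(((1 - 6)/(5 + 0))/(-11 + S(6, 0)))*12 = (((1 - 6)/(5 + 0))/(-11 - 8))*12 = ((-5/5)/(-19))*12 = -(-5)/(19*5)*12 = -1/19*(-1)*12 = (1/19)*12 = 12/19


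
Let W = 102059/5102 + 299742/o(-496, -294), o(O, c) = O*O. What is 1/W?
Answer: 313793408/6659357657 ≈ 0.047121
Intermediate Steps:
o(O, c) = O**2
W = 6659357657/313793408 (W = 102059/5102 + 299742/((-496)**2) = 102059*(1/5102) + 299742/246016 = 102059/5102 + 299742*(1/246016) = 102059/5102 + 149871/123008 = 6659357657/313793408 ≈ 21.222)
1/W = 1/(6659357657/313793408) = 313793408/6659357657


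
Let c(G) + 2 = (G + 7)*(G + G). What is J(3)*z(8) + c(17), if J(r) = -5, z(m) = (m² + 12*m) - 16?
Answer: 94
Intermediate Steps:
z(m) = -16 + m² + 12*m
c(G) = -2 + 2*G*(7 + G) (c(G) = -2 + (G + 7)*(G + G) = -2 + (7 + G)*(2*G) = -2 + 2*G*(7 + G))
J(3)*z(8) + c(17) = -5*(-16 + 8² + 12*8) + (-2 + 2*17² + 14*17) = -5*(-16 + 64 + 96) + (-2 + 2*289 + 238) = -5*144 + (-2 + 578 + 238) = -720 + 814 = 94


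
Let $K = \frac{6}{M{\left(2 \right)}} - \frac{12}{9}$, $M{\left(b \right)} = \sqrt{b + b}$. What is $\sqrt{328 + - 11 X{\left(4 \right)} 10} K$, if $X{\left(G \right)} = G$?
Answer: $\frac{20 i \sqrt{7}}{3} \approx 17.638 i$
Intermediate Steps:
$M{\left(b \right)} = \sqrt{2} \sqrt{b}$ ($M{\left(b \right)} = \sqrt{2 b} = \sqrt{2} \sqrt{b}$)
$K = \frac{5}{3}$ ($K = \frac{6}{\sqrt{2} \sqrt{2}} - \frac{12}{9} = \frac{6}{2} - \frac{4}{3} = 6 \cdot \frac{1}{2} - \frac{4}{3} = 3 - \frac{4}{3} = \frac{5}{3} \approx 1.6667$)
$\sqrt{328 + - 11 X{\left(4 \right)} 10} K = \sqrt{328 + \left(-11\right) 4 \cdot 10} \cdot \frac{5}{3} = \sqrt{328 - 440} \cdot \frac{5}{3} = \sqrt{-112} \cdot \frac{5}{3} = 4 i \sqrt{7} \cdot \frac{5}{3} = \frac{20 i \sqrt{7}}{3}$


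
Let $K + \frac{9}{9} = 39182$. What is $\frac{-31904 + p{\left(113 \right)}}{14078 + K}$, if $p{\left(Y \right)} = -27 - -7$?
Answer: $- \frac{31924}{53259} \approx -0.59941$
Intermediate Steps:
$p{\left(Y \right)} = -20$ ($p{\left(Y \right)} = -27 + 7 = -20$)
$K = 39181$ ($K = -1 + 39182 = 39181$)
$\frac{-31904 + p{\left(113 \right)}}{14078 + K} = \frac{-31904 - 20}{14078 + 39181} = - \frac{31924}{53259}$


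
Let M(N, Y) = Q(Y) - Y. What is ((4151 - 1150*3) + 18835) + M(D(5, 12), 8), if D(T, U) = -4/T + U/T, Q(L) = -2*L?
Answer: 19512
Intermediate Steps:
M(N, Y) = -3*Y (M(N, Y) = -2*Y - Y = -3*Y)
((4151 - 1150*3) + 18835) + M(D(5, 12), 8) = ((4151 - 1150*3) + 18835) - 3*8 = ((4151 - 1*3450) + 18835) - 24 = ((4151 - 3450) + 18835) - 24 = (701 + 18835) - 24 = 19536 - 24 = 19512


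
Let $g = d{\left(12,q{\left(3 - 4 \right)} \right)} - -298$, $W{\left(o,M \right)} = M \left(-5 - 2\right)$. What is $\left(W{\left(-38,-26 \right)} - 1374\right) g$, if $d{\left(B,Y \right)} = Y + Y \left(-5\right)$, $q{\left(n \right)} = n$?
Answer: $-359984$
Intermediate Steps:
$d{\left(B,Y \right)} = - 4 Y$ ($d{\left(B,Y \right)} = Y - 5 Y = - 4 Y$)
$W{\left(o,M \right)} = - 7 M$ ($W{\left(o,M \right)} = M \left(-7\right) = - 7 M$)
$g = 302$ ($g = - 4 \left(3 - 4\right) - -298 = \left(-4\right) \left(-1\right) + 298 = 4 + 298 = 302$)
$\left(W{\left(-38,-26 \right)} - 1374\right) g = \left(\left(-7\right) \left(-26\right) - 1374\right) 302 = \left(182 - 1374\right) 302 = \left(-1192\right) 302 = -359984$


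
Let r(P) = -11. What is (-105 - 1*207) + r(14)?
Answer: -323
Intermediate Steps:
(-105 - 1*207) + r(14) = (-105 - 1*207) - 11 = (-105 - 207) - 11 = -312 - 11 = -323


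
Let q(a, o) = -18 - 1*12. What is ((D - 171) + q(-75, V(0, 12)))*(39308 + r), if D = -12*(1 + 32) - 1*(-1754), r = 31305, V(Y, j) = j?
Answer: 81699241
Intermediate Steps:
q(a, o) = -30 (q(a, o) = -18 - 12 = -30)
D = 1358 (D = -12*33 + 1754 = -396 + 1754 = 1358)
((D - 171) + q(-75, V(0, 12)))*(39308 + r) = ((1358 - 171) - 30)*(39308 + 31305) = (1187 - 30)*70613 = 1157*70613 = 81699241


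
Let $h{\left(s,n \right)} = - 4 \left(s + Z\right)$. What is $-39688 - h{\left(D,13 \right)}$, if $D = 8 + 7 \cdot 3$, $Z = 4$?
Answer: $-39556$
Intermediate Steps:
$D = 29$ ($D = 8 + 21 = 29$)
$h{\left(s,n \right)} = -16 - 4 s$ ($h{\left(s,n \right)} = - 4 \left(s + 4\right) = - 4 \left(4 + s\right) = -16 - 4 s$)
$-39688 - h{\left(D,13 \right)} = -39688 - \left(-16 - 116\right) = -39688 - -132 = -39688 + 132 = -39556$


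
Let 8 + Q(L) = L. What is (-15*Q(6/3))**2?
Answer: 8100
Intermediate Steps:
Q(L) = -8 + L
(-15*Q(6/3))**2 = (-15*(-8 + 6/3))**2 = (-15*(-8 + 6*(1/3)))**2 = (-15*(-8 + 2))**2 = (-15*(-6))**2 = 90**2 = 8100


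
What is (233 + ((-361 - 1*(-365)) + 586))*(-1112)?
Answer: -915176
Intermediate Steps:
(233 + ((-361 - 1*(-365)) + 586))*(-1112) = (233 + ((-361 + 365) + 586))*(-1112) = (233 + (4 + 586))*(-1112) = (233 + 590)*(-1112) = 823*(-1112) = -915176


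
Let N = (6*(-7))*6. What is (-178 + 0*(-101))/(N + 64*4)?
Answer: -89/2 ≈ -44.500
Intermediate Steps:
N = -252 (N = -42*6 = -252)
(-178 + 0*(-101))/(N + 64*4) = (-178 + 0*(-101))/(-252 + 64*4) = (-178 + 0)/(-252 + 256) = -178/4 = -178*¼ = -89/2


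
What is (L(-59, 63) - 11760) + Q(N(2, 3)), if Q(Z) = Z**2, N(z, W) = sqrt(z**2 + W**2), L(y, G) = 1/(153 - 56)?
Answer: -1139458/97 ≈ -11747.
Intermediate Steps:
L(y, G) = 1/97
N(z, W) = sqrt(W**2 + z**2)
(L(-59, 63) - 11760) + Q(N(2, 3)) = (1/97 - 11760) + (sqrt(3**2 + 2**2))**2 = -1140719/97 + (sqrt(9 + 4))**2 = -1140719/97 + (sqrt(13))**2 = -1140719/97 + 13 = -1139458/97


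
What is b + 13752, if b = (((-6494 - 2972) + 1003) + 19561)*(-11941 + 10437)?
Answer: -16677640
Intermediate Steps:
b = -16691392 (b = ((-9466 + 1003) + 19561)*(-1504) = (-8463 + 19561)*(-1504) = 11098*(-1504) = -16691392)
b + 13752 = -16691392 + 13752 = -16677640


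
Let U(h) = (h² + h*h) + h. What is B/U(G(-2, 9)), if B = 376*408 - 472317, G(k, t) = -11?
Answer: -106303/77 ≈ -1380.6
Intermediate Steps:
U(h) = h + 2*h² (U(h) = (h² + h²) + h = 2*h² + h = h + 2*h²)
B = -318909 (B = 153408 - 472317 = -318909)
B/U(G(-2, 9)) = -318909*(-1/(11*(1 + 2*(-11)))) = -318909*(-1/(11*(1 - 22))) = -318909/((-11*(-21))) = -318909/231 = -318909*1/231 = -106303/77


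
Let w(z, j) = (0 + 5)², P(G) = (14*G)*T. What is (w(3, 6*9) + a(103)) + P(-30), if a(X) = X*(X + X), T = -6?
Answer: 23763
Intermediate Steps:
P(G) = -84*G (P(G) = (14*G)*(-6) = -84*G)
a(X) = 2*X² (a(X) = X*(2*X) = 2*X²)
w(z, j) = 25 (w(z, j) = 5² = 25)
(w(3, 6*9) + a(103)) + P(-30) = (25 + 2*103²) - 84*(-30) = (25 + 2*10609) + 2520 = (25 + 21218) + 2520 = 21243 + 2520 = 23763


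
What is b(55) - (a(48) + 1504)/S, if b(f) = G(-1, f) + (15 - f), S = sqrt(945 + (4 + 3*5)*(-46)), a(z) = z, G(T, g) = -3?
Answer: -43 - 1552*sqrt(71)/71 ≈ -227.19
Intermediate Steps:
S = sqrt(71) (S = sqrt(945 + (4 + 15)*(-46)) = sqrt(945 + 19*(-46)) = sqrt(945 - 874) = sqrt(71) ≈ 8.4261)
b(f) = 12 - f (b(f) = -3 + (15 - f) = 12 - f)
b(55) - (a(48) + 1504)/S = (12 - 1*55) - (48 + 1504)/(sqrt(71)) = (12 - 55) - 1552*sqrt(71)/71 = -43 - 1552*sqrt(71)/71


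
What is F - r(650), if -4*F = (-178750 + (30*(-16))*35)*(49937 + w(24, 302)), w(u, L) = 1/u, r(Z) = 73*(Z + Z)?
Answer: 117177706775/48 ≈ 2.4412e+9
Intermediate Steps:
r(Z) = 146*Z (r(Z) = 73*(2*Z) = 146*Z)
F = 117182261975/48 (F = -(-178750 + (30*(-16))*35)*(49937 + 1/24)/4 = -(-178750 - 480*35)*(49937 + 1/24)/4 = -(-178750 - 16800)*1198489/(4*24) = -(-97775)*1198489/(2*24) = -¼*(-117182261975/12) = 117182261975/48 ≈ 2.4413e+9)
F - r(650) = 117182261975/48 - 146*650 = 117182261975/48 - 1*94900 = 117182261975/48 - 94900 = 117177706775/48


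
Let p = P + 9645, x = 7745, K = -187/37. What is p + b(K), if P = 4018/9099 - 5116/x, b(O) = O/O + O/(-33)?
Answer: 25151338693217/2607454935 ≈ 9645.9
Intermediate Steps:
K = -187/37 (K = -187*1/37 = -187/37 ≈ -5.0541)
b(O) = 1 - O/33 (b(O) = 1 + O*(-1/33) = 1 - O/33)
P = -15431074/70471755 (P = 4018/9099 - 5116/7745 = -15431074/70471755 ≈ -0.21897)
p = 679684645901/70471755 (p = -15431074/70471755 + 9645 = 679684645901/70471755 ≈ 9644.8)
p + b(K) = 679684645901/70471755 + (1 - 1/33*(-187/37)) = 679684645901/70471755 + (1 + 17/111) = 679684645901/70471755 + 128/111 = 25151338693217/2607454935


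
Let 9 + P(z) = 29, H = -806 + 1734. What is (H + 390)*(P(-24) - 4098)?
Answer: -5374804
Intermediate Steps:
H = 928
P(z) = 20 (P(z) = -9 + 29 = 20)
(H + 390)*(P(-24) - 4098) = (928 + 390)*(20 - 4098) = 1318*(-4078) = -5374804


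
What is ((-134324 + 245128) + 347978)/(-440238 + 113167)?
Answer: -458782/327071 ≈ -1.4027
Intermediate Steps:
((-134324 + 245128) + 347978)/(-440238 + 113167) = (110804 + 347978)/(-327071) = 458782*(-1/327071) = -458782/327071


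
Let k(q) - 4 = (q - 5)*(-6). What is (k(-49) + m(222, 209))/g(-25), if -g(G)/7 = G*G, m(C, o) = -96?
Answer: -232/4375 ≈ -0.053029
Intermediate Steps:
k(q) = 34 - 6*q (k(q) = 4 + (q - 5)*(-6) = 4 + (-5 + q)*(-6) = 4 + (30 - 6*q) = 34 - 6*q)
g(G) = -7*G² (g(G) = -7*G*G = -7*G²)
(k(-49) + m(222, 209))/g(-25) = ((34 - 6*(-49)) - 96)/((-7*(-25)²)) = ((34 + 294) - 96)/((-7*625)) = (328 - 96)/(-4375) = 232*(-1/4375) = -232/4375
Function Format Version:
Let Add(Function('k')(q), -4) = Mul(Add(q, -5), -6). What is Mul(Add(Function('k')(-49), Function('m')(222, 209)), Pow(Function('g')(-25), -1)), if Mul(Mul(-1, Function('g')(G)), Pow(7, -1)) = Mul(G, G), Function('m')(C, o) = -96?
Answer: Rational(-232, 4375) ≈ -0.053029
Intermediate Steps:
Function('k')(q) = Add(34, Mul(-6, q)) (Function('k')(q) = Add(4, Mul(Add(q, -5), -6)) = Add(4, Mul(Add(-5, q), -6)) = Add(4, Add(30, Mul(-6, q))) = Add(34, Mul(-6, q)))
Function('g')(G) = Mul(-7, Pow(G, 2)) (Function('g')(G) = Mul(-7, Mul(G, G)) = Mul(-7, Pow(G, 2)))
Mul(Add(Function('k')(-49), Function('m')(222, 209)), Pow(Function('g')(-25), -1)) = Mul(Add(Add(34, Mul(-6, -49)), -96), Pow(Mul(-7, Pow(-25, 2)), -1)) = Mul(Add(Add(34, 294), -96), Pow(Mul(-7, 625), -1)) = Mul(Add(328, -96), Pow(-4375, -1)) = Mul(232, Rational(-1, 4375)) = Rational(-232, 4375)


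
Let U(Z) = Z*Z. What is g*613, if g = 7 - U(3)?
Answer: -1226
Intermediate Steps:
U(Z) = Z²
g = -2 (g = 7 - 1*3² = 7 - 1*9 = 7 - 9 = -2)
g*613 = -2*613 = -1226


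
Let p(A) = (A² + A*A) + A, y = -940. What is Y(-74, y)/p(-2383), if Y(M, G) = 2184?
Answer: 2184/11354995 ≈ 0.00019234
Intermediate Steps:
p(A) = A + 2*A² (p(A) = (A² + A²) + A = 2*A² + A = A + 2*A²)
Y(-74, y)/p(-2383) = 2184/((-2383*(1 + 2*(-2383)))) = 2184/((-2383*(1 - 4766))) = 2184/((-2383*(-4765))) = 2184/11354995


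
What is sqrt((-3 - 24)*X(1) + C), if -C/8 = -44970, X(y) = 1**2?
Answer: 11*sqrt(2973) ≈ 599.78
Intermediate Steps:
X(y) = 1
C = 359760 (C = -8*(-44970) = 359760)
sqrt((-3 - 24)*X(1) + C) = sqrt((-3 - 24)*1 + 359760) = sqrt(-27*1 + 359760) = sqrt(-27 + 359760) = sqrt(359733) = 11*sqrt(2973)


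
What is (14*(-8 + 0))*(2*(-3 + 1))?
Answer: 448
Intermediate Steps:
(14*(-8 + 0))*(2*(-3 + 1)) = (14*(-8))*(2*(-2)) = -112*(-4) = 448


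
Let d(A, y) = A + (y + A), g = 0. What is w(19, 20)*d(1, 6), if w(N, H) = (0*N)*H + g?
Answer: 0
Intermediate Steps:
d(A, y) = y + 2*A (d(A, y) = A + (A + y) = y + 2*A)
w(N, H) = 0 (w(N, H) = (0*N)*H + 0 = 0*H + 0 = 0 + 0 = 0)
w(19, 20)*d(1, 6) = 0*(6 + 2*1) = 0*(6 + 2) = 0*8 = 0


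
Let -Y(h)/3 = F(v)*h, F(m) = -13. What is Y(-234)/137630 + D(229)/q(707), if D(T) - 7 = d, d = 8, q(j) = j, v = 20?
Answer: -2193816/48652205 ≈ -0.045092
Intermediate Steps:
Y(h) = 39*h (Y(h) = -(-39)*h = 39*h)
D(T) = 15 (D(T) = 7 + 8 = 15)
Y(-234)/137630 + D(229)/q(707) = (39*(-234))/137630 + 15/707 = -9126*1/137630 + 15*(1/707) = -4563/68815 + 15/707 = -2193816/48652205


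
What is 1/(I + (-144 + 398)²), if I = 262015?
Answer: 1/326531 ≈ 3.0625e-6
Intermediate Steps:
1/(I + (-144 + 398)²) = 1/(262015 + (-144 + 398)²) = 1/(262015 + 254²) = 1/(262015 + 64516) = 1/326531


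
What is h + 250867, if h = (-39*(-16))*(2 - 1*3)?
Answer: 250243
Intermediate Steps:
h = -624 (h = 624*(2 - 3) = 624*(-1) = -624)
h + 250867 = -624 + 250867 = 250243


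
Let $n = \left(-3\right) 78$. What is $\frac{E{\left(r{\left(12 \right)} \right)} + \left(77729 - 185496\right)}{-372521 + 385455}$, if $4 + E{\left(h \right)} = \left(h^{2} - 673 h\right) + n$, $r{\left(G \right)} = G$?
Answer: $- \frac{115937}{12934} \approx -8.9637$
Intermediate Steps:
$n = -234$
$E{\left(h \right)} = -238 + h^{2} - 673 h$ ($E{\left(h \right)} = -4 - \left(234 - h^{2} + 673 h\right) = -238 + h^{2} - 673 h$)
$\frac{E{\left(r{\left(12 \right)} \right)} + \left(77729 - 185496\right)}{-372521 + 385455} = \frac{\left(-238 + 12^{2} - 8076\right) + \left(77729 - 185496\right)}{-372521 + 385455} = \frac{\left(-238 + 144 - 8076\right) + \left(77729 - 185496\right)}{12934} = \left(-8170 - 107767\right) \frac{1}{12934} = \left(-115937\right) \frac{1}{12934} = - \frac{115937}{12934}$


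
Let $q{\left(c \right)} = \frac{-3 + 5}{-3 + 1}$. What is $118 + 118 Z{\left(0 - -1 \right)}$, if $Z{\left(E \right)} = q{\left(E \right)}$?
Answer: $0$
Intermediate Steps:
$q{\left(c \right)} = -1$ ($q{\left(c \right)} = \frac{2}{-2} = 2 \left(- \frac{1}{2}\right) = -1$)
$Z{\left(E \right)} = -1$
$118 + 118 Z{\left(0 - -1 \right)} = 118 + 118 \left(-1\right) = 118 - 118 = 0$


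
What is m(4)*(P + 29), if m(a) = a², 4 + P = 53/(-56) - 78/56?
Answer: 2538/7 ≈ 362.57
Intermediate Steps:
P = -355/56 (P = -4 + (53/(-56) - 78/56) = -4 + (53*(-1/56) - 78*1/56) = -4 + (-53/56 - 39/28) = -4 - 131/56 = -355/56 ≈ -6.3393)
m(4)*(P + 29) = 4²*(-355/56 + 29) = 16*(1269/56) = 2538/7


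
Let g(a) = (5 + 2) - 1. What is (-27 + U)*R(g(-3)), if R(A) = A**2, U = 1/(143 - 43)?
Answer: -24291/25 ≈ -971.64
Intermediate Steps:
g(a) = 6 (g(a) = 7 - 1 = 6)
U = 1/100 ≈ 0.010000
(-27 + U)*R(g(-3)) = (-27 + 1/100)*6**2 = -2699/100*36 = -24291/25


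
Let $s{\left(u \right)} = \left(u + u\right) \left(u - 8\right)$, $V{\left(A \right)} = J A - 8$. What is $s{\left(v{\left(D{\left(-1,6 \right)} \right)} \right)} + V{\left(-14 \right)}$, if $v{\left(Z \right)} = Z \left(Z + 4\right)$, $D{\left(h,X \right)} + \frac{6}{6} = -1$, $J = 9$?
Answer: $-38$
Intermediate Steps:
$D{\left(h,X \right)} = -2$ ($D{\left(h,X \right)} = -1 - 1 = -2$)
$v{\left(Z \right)} = Z \left(4 + Z\right)$
$V{\left(A \right)} = -8 + 9 A$ ($V{\left(A \right)} = 9 A - 8 = -8 + 9 A$)
$s{\left(u \right)} = 2 u \left(-8 + u\right)$
$s{\left(v{\left(D{\left(-1,6 \right)} \right)} \right)} + V{\left(-14 \right)} = 2 \left(- 2 \left(4 - 2\right)\right) \left(-8 - 2 \left(4 - 2\right)\right) + \left(-8 + 9 \left(-14\right)\right) = 2 \left(\left(-2\right) 2\right) \left(-8 - 4\right) - 134 = 2 \left(-4\right) \left(-8 - 4\right) - 134 = 2 \left(-4\right) \left(-12\right) - 134 = 96 - 134 = -38$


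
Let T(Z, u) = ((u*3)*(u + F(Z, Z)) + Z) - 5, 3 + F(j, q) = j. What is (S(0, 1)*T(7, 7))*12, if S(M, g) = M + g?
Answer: 2796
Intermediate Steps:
F(j, q) = -3 + j
T(Z, u) = -5 + Z + 3*u*(-3 + Z + u) (T(Z, u) = ((u*3)*(u + (-3 + Z)) + Z) - 5 = ((3*u)*(-3 + Z + u) + Z) - 5 = (3*u*(-3 + Z + u) + Z) - 5 = (Z + 3*u*(-3 + Z + u)) - 5 = -5 + Z + 3*u*(-3 + Z + u))
(S(0, 1)*T(7, 7))*12 = ((0 + 1)*(-5 + 7 + 3*7² + 3*7*(-3 + 7)))*12 = (1*(-5 + 7 + 3*49 + 3*7*4))*12 = (1*(-5 + 7 + 147 + 84))*12 = (1*233)*12 = 233*12 = 2796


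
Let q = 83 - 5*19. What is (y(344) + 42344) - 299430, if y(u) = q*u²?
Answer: -1677118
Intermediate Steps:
q = -12 (q = 83 - 95 = -12)
y(u) = -12*u²
(y(344) + 42344) - 299430 = (-12*344² + 42344) - 299430 = (-12*118336 + 42344) - 299430 = (-1420032 + 42344) - 299430 = -1377688 - 299430 = -1677118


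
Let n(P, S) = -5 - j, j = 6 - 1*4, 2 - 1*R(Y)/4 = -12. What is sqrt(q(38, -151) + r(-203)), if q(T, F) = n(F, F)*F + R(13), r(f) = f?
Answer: sqrt(910) ≈ 30.166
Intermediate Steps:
R(Y) = 56 (R(Y) = 8 - 4*(-12) = 8 + 48 = 56)
j = 2 (j = 6 - 4 = 2)
n(P, S) = -7 (n(P, S) = -5 - 1*2 = -5 - 2 = -7)
q(T, F) = 56 - 7*F (q(T, F) = -7*F + 56 = 56 - 7*F)
sqrt(q(38, -151) + r(-203)) = sqrt((56 - 7*(-151)) - 203) = sqrt((56 + 1057) - 203) = sqrt(1113 - 203) = sqrt(910)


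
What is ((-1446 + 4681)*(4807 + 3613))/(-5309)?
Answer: -27238700/5309 ≈ -5130.7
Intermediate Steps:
((-1446 + 4681)*(4807 + 3613))/(-5309) = (3235*8420)*(-1/5309) = 27238700*(-1/5309) = -27238700/5309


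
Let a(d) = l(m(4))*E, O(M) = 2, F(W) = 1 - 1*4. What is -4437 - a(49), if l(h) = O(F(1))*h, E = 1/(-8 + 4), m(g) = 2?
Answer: -4436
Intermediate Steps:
F(W) = -3 (F(W) = 1 - 4 = -3)
E = -¼ (E = 1/(-4) = -¼ ≈ -0.25000)
l(h) = 2*h
a(d) = -1 (a(d) = (2*2)*(-¼) = 4*(-¼) = -1)
-4437 - a(49) = -4437 - 1*(-1) = -4437 + 1 = -4436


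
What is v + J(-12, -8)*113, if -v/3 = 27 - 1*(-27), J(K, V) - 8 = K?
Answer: -614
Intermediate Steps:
J(K, V) = 8 + K
v = -162 (v = -3*(27 - 1*(-27)) = -3*(27 + 27) = -3*54 = -162)
v + J(-12, -8)*113 = -162 + (8 - 12)*113 = -162 - 4*113 = -162 - 452 = -614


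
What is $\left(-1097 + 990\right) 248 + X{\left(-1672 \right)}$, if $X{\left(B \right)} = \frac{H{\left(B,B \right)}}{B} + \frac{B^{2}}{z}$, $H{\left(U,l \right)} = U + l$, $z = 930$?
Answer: $- \frac{10940518}{465} \approx -23528.0$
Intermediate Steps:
$X{\left(B \right)} = 2 + \frac{B^{2}}{930}$ ($X{\left(B \right)} = \frac{B + B}{B} + \frac{B^{2}}{930} = \frac{2 B}{B} + B^{2} \cdot \frac{1}{930} = 2 + \frac{B^{2}}{930}$)
$\left(-1097 + 990\right) 248 + X{\left(-1672 \right)} = \left(-1097 + 990\right) 248 + \left(2 + \frac{\left(-1672\right)^{2}}{930}\right) = \left(-107\right) 248 + \left(2 + \frac{1}{930} \cdot 2795584\right) = -26536 + \left(2 + \frac{1397792}{465}\right) = -26536 + \frac{1398722}{465} = - \frac{10940518}{465}$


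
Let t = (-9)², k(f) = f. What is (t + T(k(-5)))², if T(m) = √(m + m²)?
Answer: 6581 + 324*√5 ≈ 7305.5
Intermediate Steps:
t = 81
(t + T(k(-5)))² = (81 + √(-5*(1 - 5)))² = (81 + √(-5*(-4)))² = (81 + √20)² = (81 + 2*√5)²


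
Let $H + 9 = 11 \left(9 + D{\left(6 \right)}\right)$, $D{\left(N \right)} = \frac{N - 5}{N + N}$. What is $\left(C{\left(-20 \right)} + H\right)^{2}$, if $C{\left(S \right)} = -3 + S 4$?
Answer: $\frac{9025}{144} \approx 62.674$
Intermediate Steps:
$D{\left(N \right)} = \frac{-5 + N}{2 N}$
$H = \frac{1091}{12}$ ($H = -9 + 11 \left(9 + \frac{-5 + 6}{2 \cdot 6}\right) = -9 + 11 \left(9 + \frac{1}{2} \cdot \frac{1}{6} \cdot 1\right) = -9 + 11 \left(9 + \frac{1}{12}\right) = -9 + 11 \cdot \frac{109}{12} = -9 + \frac{1199}{12} = \frac{1091}{12} \approx 90.917$)
$C{\left(S \right)} = -3 + 4 S$
$\left(C{\left(-20 \right)} + H\right)^{2} = \left(\left(-3 + 4 \left(-20\right)\right) + \frac{1091}{12}\right)^{2} = \left(\left(-3 - 80\right) + \frac{1091}{12}\right)^{2} = \left(-83 + \frac{1091}{12}\right)^{2} = \left(\frac{95}{12}\right)^{2} = \frac{9025}{144}$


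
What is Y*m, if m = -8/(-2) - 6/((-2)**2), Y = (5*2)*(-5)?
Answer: -125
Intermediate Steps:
Y = -50 (Y = 10*(-5) = -50)
m = 5/2 (m = -8*(-1/2) - 6/4 = 4 - 6*1/4 = 4 - 3/2 = 5/2 ≈ 2.5000)
Y*m = -50*5/2 = -125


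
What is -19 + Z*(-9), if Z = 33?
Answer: -316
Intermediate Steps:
-19 + Z*(-9) = -19 + 33*(-9) = -19 - 297 = -316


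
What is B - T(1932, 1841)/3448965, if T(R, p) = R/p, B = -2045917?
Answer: -26895737407439/13146055 ≈ -2.0459e+6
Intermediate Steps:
B - T(1932, 1841)/3448965 = -2045917 - 1932/1841/3448965 = -2045917 - 1932*(1/1841)/3448965 = -2045917 - 276/(263*3448965) = -2045917 - 1*4/13146055 = -2045917 - 4/13146055 = -26895737407439/13146055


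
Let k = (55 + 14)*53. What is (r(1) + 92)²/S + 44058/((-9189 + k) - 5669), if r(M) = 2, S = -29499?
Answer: -1398638978/330418299 ≈ -4.2329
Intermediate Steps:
k = 3657 (k = 69*53 = 3657)
(r(1) + 92)²/S + 44058/((-9189 + k) - 5669) = (2 + 92)²/(-29499) + 44058/((-9189 + 3657) - 5669) = 94²*(-1/29499) + 44058/(-5532 - 5669) = 8836*(-1/29499) + 44058/(-11201) = -8836/29499 + 44058*(-1/11201) = -8836/29499 - 44058/11201 = -1398638978/330418299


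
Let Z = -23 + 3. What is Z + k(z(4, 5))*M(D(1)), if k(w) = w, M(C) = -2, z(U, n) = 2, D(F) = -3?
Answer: -24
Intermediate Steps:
Z = -20
Z + k(z(4, 5))*M(D(1)) = -20 + 2*(-2) = -20 - 4 = -24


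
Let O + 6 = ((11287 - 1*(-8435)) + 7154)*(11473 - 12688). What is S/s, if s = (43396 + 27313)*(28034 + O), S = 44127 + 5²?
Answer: -5519/288371736901 ≈ -1.9138e-8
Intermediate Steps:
O = -32654346 (O = -6 + ((11287 - 1*(-8435)) + 7154)*(11473 - 12688) = -6 + ((11287 + 8435) + 7154)*(-1215) = -6 + (19722 + 7154)*(-1215) = -6 + 26876*(-1215) = -6 - 32654340 = -32654346)
S = 44152 (S = 44127 + 25 = 44152)
s = -2306973895208 (s = (43396 + 27313)*(28034 - 32654346) = 70709*(-32626312) = -2306973895208)
S/s = 44152/(-2306973895208) = 44152*(-1/2306973895208) = -5519/288371736901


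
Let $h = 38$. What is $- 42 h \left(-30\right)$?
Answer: $47880$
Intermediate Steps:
$- 42 h \left(-30\right) = \left(-42\right) 38 \left(-30\right) = \left(-1596\right) \left(-30\right) = 47880$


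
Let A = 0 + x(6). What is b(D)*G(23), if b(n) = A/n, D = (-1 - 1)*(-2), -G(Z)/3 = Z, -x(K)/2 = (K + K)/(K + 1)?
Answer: 414/7 ≈ 59.143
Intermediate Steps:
x(K) = -4*K/(1 + K) (x(K) = -2*(K + K)/(K + 1) = -2*2*K/(1 + K) = -4*K/(1 + K))
G(Z) = -3*Z
A = -24/7 (A = 0 - 4*6/(1 + 6) = 0 - 4*6/7 = 0 - 4*6*⅐ = 0 - 24/7 = -24/7 ≈ -3.4286)
D = 4 (D = -2*(-2) = 4)
b(n) = -24/(7*n)
b(D)*G(23) = (-24/7/4)*(-3*23) = -24/7*¼*(-69) = -6/7*(-69) = 414/7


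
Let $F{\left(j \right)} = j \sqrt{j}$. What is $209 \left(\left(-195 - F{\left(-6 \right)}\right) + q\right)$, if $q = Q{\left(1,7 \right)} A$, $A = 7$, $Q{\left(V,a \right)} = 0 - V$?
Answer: $-42218 + 1254 i \sqrt{6} \approx -42218.0 + 3071.7 i$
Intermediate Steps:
$Q{\left(V,a \right)} = - V$
$F{\left(j \right)} = j^{\frac{3}{2}}$
$q = -7$ ($q = \left(-1\right) 1 \cdot 7 = \left(-1\right) 7 = -7$)
$209 \left(\left(-195 - F{\left(-6 \right)}\right) + q\right) = 209 \left(\left(-195 - \left(-6\right)^{\frac{3}{2}}\right) - 7\right) = 209 \left(\left(-195 - - 6 i \sqrt{6}\right) - 7\right) = 209 \left(\left(-195 + 6 i \sqrt{6}\right) - 7\right) = 209 \left(-202 + 6 i \sqrt{6}\right) = -42218 + 1254 i \sqrt{6}$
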